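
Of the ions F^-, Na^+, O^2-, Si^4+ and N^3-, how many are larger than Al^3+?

4

Each ion has 10 electrons. The ranking follows nuclear charge in reverse — greater Z gives a smaller radius. Si^4+ (Z=14), Al^3+ (Z=13), Na^+ (Z=11), F^- (Z=9), O^2- (Z=8), N^3- (Z=7).
Overall: Si^4+ < Al^3+ < Na^+ < F^- < O^2- < N^3-. Al^3+ has 1 below it and 4 above. So 4 are larger.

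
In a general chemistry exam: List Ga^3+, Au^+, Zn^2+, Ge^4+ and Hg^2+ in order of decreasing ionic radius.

Au^+ > Hg^2+ > Zn^2+ > Ga^3+ > Ge^4+

First list Z and electron count for each: Ge^4+: 28 e⁻, Z=32, Ga^3+: 28 e⁻, Z=31, Zn^2+: 28 e⁻, Z=30, Hg^2+: 78 e⁻, Z=80, Au^+: 78 e⁻, Z=79. Ge^4+ < Ga^3+ (isoelectronic, higher Z=32 is smaller); Ga^3+ < Zn^2+ (both 28 e⁻, Z=31>30); Zn^2+ < Hg^2+ (same group, 2 shells fewer); Hg^2+ < Au^+ (both 78 e⁻, Z=80>79).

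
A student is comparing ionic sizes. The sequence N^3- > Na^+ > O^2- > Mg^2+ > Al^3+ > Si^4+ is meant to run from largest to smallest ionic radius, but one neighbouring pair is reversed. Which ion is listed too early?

Compare adjacent ions: Na^+ and O^2- share 10 electrons; the higher nuclear charge on Na (Z=11) contracts it more, so Na^+ < O^2- — yet in this decreasing list Na^+ sits before O^2-. Nothing else is reversed, so Na^+ should move one place to the right.

Na^+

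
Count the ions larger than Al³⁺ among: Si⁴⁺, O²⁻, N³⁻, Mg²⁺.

3

Isoelectronic series (10 e⁻ each). Size is set by nuclear charge: more protons means a smaller ion. Si⁴⁺ (Z=14), Al³⁺ (Z=13), Mg²⁺ (Z=12), O²⁻ (Z=8), N³⁻ (Z=7).
Overall: Si⁴⁺ < Al³⁺ < Mg²⁺ < O²⁻ < N³⁻. Al³⁺ has 1 below it and 3 above. That's 3.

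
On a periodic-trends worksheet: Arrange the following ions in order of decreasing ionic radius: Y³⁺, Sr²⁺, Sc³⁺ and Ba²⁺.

Electron counts and nuclear charges: Sc³⁺: 18 e⁻, Z=21, Y³⁺: 36 e⁻, Z=39, Sr²⁺: 36 e⁻, Z=38, Ba²⁺: 54 e⁻, Z=56. Sc³⁺ < Y³⁺ (same group, period 4 vs 5); Y³⁺ < Sr²⁺ (isoelectronic, higher Z=39 is smaller); Sr²⁺ < Ba²⁺ (same group, period 5 vs 6).

Ba²⁺ > Sr²⁺ > Y³⁺ > Sc³⁺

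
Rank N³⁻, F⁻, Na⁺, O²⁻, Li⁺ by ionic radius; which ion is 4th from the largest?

Li⁺ has 2 e⁻ (Z=3), Na⁺ has 10 e⁻ (Z=11), F⁻ has 10 e⁻ (Z=9), O²⁻ has 10 e⁻ (Z=8), N³⁻ has 10 e⁻ (Z=7). Li⁺ < Na⁺ (same group, period 2 vs 3); Na⁺ < F⁻ (both 10 e⁻, Z=11>9); F⁻ < O²⁻ (isoelectronic, higher Z=9 is smaller); O²⁻ < N³⁻ (both 10 e⁻, Z=8>7).
Ordering: Li⁺ < Na⁺ < F⁻ < O²⁻ < N³⁻. The 4th largest is Na⁺.

Na⁺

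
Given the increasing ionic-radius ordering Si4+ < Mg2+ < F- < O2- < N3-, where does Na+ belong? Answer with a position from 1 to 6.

These species are isoelectronic with 10 electrons. The only difference is the number of protons: Si4+ (Z=14), Mg2+ (Z=12), Na+ (Z=11), F- (Z=9), O2- (Z=8), N3- (Z=7). The strongest nuclear pull (Si4+) gives the smallest ion.
With Na+ included the full order is Si4+ < Mg2+ < Na+ < F- < O2- < N3-, so it takes position 3.

3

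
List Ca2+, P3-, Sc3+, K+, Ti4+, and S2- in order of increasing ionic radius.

Ti4+ < Sc3+ < Ca2+ < K+ < S2- < P3-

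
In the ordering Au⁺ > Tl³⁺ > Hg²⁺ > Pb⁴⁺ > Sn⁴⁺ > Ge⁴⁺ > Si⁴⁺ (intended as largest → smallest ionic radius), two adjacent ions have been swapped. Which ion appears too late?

Hg²⁺

Compare adjacent ions: they are isoelectronic (78 e⁻) and Tl has more protons than Hg (81 vs 80), making Tl³⁺ smaller — yet in this decreasing list Tl³⁺ sits before Hg²⁺. Nothing else is reversed, so Hg²⁺ should move one place to the left.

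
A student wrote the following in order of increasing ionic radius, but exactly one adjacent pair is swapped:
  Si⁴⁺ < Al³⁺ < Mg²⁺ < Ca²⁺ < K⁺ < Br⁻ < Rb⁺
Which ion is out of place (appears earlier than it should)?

Br⁻

Check each adjacent pair. Br⁻ and Rb⁺ are reversed: both have 36 electrons but Z(Rb)=37 > Z(Br)=35, so Rb⁺ should be the smaller of the two. No other neighbouring pair contradicts the periodic trends, so Br⁻ is the ion listed too early.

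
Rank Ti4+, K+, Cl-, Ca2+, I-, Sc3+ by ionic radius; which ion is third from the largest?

K+

Tabulating Z and e⁻: Ti4+ (Z=22, 18 e⁻), Sc3+ (Z=21, 18 e⁻), Ca2+ (Z=20, 18 e⁻), K+ (Z=19, 18 e⁻), Cl- (Z=17, 18 e⁻), I- (Z=53, 54 e⁻). Ti4+ < Sc3+ (isoelectronic, higher Z=22 is smaller); Sc3+ < Ca2+ (both 18 e⁻, Z=21>20); Ca2+ < K+ (both 18 e⁻, Z=20>19); K+ < Cl- (both 18 e⁻, Z=19>17); Cl- < I- (same group, 2 shells fewer).
So the order is Ti4+ < Sc3+ < Ca2+ < K+ < Cl- < I-; the 3rd-largest ion is K+.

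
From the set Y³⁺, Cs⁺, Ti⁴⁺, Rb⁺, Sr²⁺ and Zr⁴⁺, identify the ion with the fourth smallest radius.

First list Z and electron count for each: Ti⁴⁺: 18 e⁻, Z=22, Zr⁴⁺: 36 e⁻, Z=40, Y³⁺: 36 e⁻, Z=39, Sr²⁺: 36 e⁻, Z=38, Rb⁺: 36 e⁻, Z=37, Cs⁺: 54 e⁻, Z=55. Ti⁴⁺ < Zr⁴⁺ (same group, 1 shell fewer); Zr⁴⁺ < Y³⁺ (isoelectronic, higher Z=40 is smaller); Y³⁺ < Sr²⁺ (isoelectronic, higher Z=39 is smaller); Sr²⁺ < Rb⁺ (isoelectronic, higher Z=38 is smaller); Rb⁺ < Cs⁺ (same group, 1 shell fewer).
Ordering: Ti⁴⁺ < Zr⁴⁺ < Y³⁺ < Sr²⁺ < Rb⁺ < Cs⁺. The fourth smallest is Sr²⁺.

Sr²⁺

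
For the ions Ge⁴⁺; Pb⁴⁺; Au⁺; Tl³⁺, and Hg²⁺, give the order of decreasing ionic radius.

Au⁺ > Hg²⁺ > Tl³⁺ > Pb⁴⁺ > Ge⁴⁺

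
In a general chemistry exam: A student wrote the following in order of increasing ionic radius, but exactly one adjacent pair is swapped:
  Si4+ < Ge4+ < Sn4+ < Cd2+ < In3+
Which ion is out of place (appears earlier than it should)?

Check each adjacent pair. Cd2+ and In3+ are reversed: In3+ and Cd2+ share 46 electrons; the higher nuclear charge on In (Z=49) contracts it more, so In3+ < Cd2+. No other neighbouring pair contradicts the periodic trends, so Cd2+ is the ion listed too early.

Cd2+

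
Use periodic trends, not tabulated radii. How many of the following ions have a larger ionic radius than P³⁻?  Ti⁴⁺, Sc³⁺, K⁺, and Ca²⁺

Isoelectronic series (18 e⁻ each). Size is set by nuclear charge: more protons means a smaller ion. Ti⁴⁺ (Z=22), Sc³⁺ (Z=21), Ca²⁺ (Z=20), K⁺ (Z=19), P³⁻ (Z=15).
Ordering all of them (including P³⁻) by radius gives Ti⁴⁺ < Sc³⁺ < Ca²⁺ < K⁺ < P³⁻. That's 0.

0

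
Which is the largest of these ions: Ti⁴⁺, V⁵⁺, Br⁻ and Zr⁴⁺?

Tabulating Z and e⁻: V⁵⁺ has 18 e⁻ (Z=23), Ti⁴⁺ has 18 e⁻ (Z=22), Zr⁴⁺ has 36 e⁻ (Z=40), Br⁻ has 36 e⁻ (Z=35). V⁵⁺ < Ti⁴⁺ (both 18 e⁻, Z=23>22); Ti⁴⁺ < Zr⁴⁺ (same group, 1 shell fewer); Zr⁴⁺ < Br⁻ (isoelectronic, higher Z=40 is smaller).

Br⁻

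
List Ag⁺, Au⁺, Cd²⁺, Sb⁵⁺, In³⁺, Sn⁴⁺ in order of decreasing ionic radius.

Au⁺ > Ag⁺ > Cd²⁺ > In³⁺ > Sn⁴⁺ > Sb⁵⁺

Tabulating Z and e⁻: Sb⁵⁺ (Z=51, 46 e⁻), Sn⁴⁺ (Z=50, 46 e⁻), In³⁺ (Z=49, 46 e⁻), Cd²⁺ (Z=48, 46 e⁻), Ag⁺ (Z=47, 46 e⁻), Au⁺ (Z=79, 78 e⁻). Sb⁵⁺ < Sn⁴⁺ (isoelectronic, higher Z=51 is smaller); Sn⁴⁺ < In³⁺ (isoelectronic, higher Z=50 is smaller); In³⁺ < Cd²⁺ (isoelectronic, higher Z=49 is smaller); Cd²⁺ < Ag⁺ (isoelectronic, higher Z=48 is smaller); Ag⁺ < Au⁺ (same group, 1 shell fewer).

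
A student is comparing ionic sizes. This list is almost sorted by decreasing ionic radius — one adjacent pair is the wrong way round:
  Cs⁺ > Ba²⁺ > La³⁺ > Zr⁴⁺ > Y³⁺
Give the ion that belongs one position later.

Compare adjacent ions: they are isoelectronic (36 e⁻) and Zr has more protons than Y (40 vs 39), making Zr⁴⁺ smaller — yet in this decreasing list Zr⁴⁺ sits before Y³⁺. Nothing else is reversed, so Zr⁴⁺ should move one place to the right.

Zr⁴⁺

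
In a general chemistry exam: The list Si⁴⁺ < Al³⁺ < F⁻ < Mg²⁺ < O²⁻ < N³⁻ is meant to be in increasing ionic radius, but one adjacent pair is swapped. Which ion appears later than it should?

Check each adjacent pair. F⁻ and Mg²⁺ are reversed: both have 10 electrons but Z(Mg)=12 > Z(F)=9, so Mg²⁺ should be the smaller of the two. No other neighbouring pair contradicts the periodic trends, so Mg²⁺ is the ion listed too late.

Mg²⁺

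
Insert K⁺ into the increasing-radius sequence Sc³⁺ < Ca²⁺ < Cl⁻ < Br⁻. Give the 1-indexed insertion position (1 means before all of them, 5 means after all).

Work out protons and electrons: Sc³⁺ (Z=21, 18 e⁻), Ca²⁺ (Z=20, 18 e⁻), K⁺ (Z=19, 18 e⁻), Cl⁻ (Z=17, 18 e⁻), Br⁻ (Z=35, 36 e⁻). Sc³⁺ < Ca²⁺ (isoelectronic, higher Z=21 is smaller); Ca²⁺ < K⁺ (isoelectronic, higher Z=20 is smaller); K⁺ < Cl⁻ (both 18 e⁻, Z=19>17); Cl⁻ < Br⁻ (same group, 1 shell fewer).
With K⁺ included the full order is Sc³⁺ < Ca²⁺ < K⁺ < Cl⁻ < Br⁻, so it takes position 3.

3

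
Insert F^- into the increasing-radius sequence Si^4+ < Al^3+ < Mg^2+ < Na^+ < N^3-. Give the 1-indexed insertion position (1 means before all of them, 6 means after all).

Isoelectronic series (10 e⁻ each). Size is set by nuclear charge: more protons means a smaller ion. Si^4+ (Z=14), Al^3+ (Z=13), Mg^2+ (Z=12), Na^+ (Z=11), F^- (Z=9), N^3- (Z=7).
Putting F^- in gives Si^4+ < Al^3+ < Mg^2+ < Na^+ < F^- < N^3-; it lands at slot 5.

5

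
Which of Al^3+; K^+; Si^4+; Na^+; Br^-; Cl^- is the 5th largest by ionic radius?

First list Z and electron count for each: Si^4+ has 10 e⁻ (Z=14), Al^3+ has 10 e⁻ (Z=13), Na^+ has 10 e⁻ (Z=11), K^+ has 18 e⁻ (Z=19), Cl^- has 18 e⁻ (Z=17), Br^- has 36 e⁻ (Z=35). Si^4+ < Al^3+ (both 10 e⁻, Z=14>13); Al^3+ < Na^+ (isoelectronic, higher Z=13 is smaller); Na^+ < K^+ (same group, period 3 vs 4); K^+ < Cl^- (both 18 e⁻, Z=19>17); Cl^- < Br^- (same group, 1 shell fewer).
Ordering: Si^4+ < Al^3+ < Na^+ < K^+ < Cl^- < Br^-. The 5th largest is Al^3+.

Al^3+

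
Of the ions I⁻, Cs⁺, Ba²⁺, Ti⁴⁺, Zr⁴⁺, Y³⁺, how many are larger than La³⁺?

3

Work out protons and electrons: Ti⁴⁺: 18 e⁻, Z=22, Zr⁴⁺: 36 e⁻, Z=40, Y³⁺: 36 e⁻, Z=39, La³⁺: 54 e⁻, Z=57, Ba²⁺: 54 e⁻, Z=56, Cs⁺: 54 e⁻, Z=55, I⁻: 54 e⁻, Z=53. Ti⁴⁺ < Zr⁴⁺ (same group, 1 shell fewer); Zr⁴⁺ < Y³⁺ (isoelectronic, higher Z=40 is smaller); Y³⁺ < La³⁺ (same group, period 5 vs 6); La³⁺ < Ba²⁺ (both 54 e⁻, Z=57>56); Ba²⁺ < Cs⁺ (both 54 e⁻, Z=56>55); Cs⁺ < I⁻ (both 54 e⁻, Z=55>53).
Placing each against La³⁺: smaller — Ti⁴⁺, Zr⁴⁺, Y³⁺; larger — Ba²⁺, Cs⁺, I⁻. Count: 3.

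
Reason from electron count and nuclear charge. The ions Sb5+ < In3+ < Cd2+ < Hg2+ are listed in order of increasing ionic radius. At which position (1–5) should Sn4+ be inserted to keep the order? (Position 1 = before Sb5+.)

2

Tabulating Z and e⁻: Sb5+ has 46 e⁻ (Z=51), Sn4+ has 46 e⁻ (Z=50), In3+ has 46 e⁻ (Z=49), Cd2+ has 46 e⁻ (Z=48), Hg2+ has 78 e⁻ (Z=80). Sb5+ < Sn4+ (both 46 e⁻, Z=51>50); Sn4+ < In3+ (isoelectronic, higher Z=50 is smaller); In3+ < Cd2+ (isoelectronic, higher Z=49 is smaller); Cd2+ < Hg2+ (same group, period 5 vs 6).
The complete sequence is Sb5+ < Sn4+ < In3+ < Cd2+ < Hg2+. Sn4+ sits at position 2.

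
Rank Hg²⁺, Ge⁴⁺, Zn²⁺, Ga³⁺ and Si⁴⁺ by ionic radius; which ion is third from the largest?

Ga³⁺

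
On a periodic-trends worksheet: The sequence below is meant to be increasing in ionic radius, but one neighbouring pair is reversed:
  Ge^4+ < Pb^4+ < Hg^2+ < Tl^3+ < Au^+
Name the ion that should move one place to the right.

Hg^2+

The pair Hg^2+, Tl^3+ is the wrong way round — they are isoelectronic (78 e⁻) and Tl has more protons than Hg (81 vs 80), making Tl^3+ smaller. All other adjacent pairs agree with periodic trends, so Hg^2+ is the misplaced ion.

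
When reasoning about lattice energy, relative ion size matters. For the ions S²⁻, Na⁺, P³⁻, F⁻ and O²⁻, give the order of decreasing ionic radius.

Na⁺ (Z=11, 10 e⁻), F⁻ (Z=9, 10 e⁻), O²⁻ (Z=8, 10 e⁻), S²⁻ (Z=16, 18 e⁻), P³⁻ (Z=15, 18 e⁻). Na⁺ < F⁻ (both 10 e⁻, Z=11>9); F⁻ < O²⁻ (isoelectronic, higher Z=9 is smaller); O²⁻ < S²⁻ (same group, period 2 vs 3); S²⁻ < P³⁻ (isoelectronic, higher Z=16 is smaller).

P³⁻ > S²⁻ > O²⁻ > F⁻ > Na⁺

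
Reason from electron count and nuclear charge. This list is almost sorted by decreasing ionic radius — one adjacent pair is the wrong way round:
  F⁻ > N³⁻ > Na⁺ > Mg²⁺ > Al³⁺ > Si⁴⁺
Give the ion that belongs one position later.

Compare adjacent ions: F⁻ and N³⁻ share 10 electrons; the higher nuclear charge on F (Z=9) contracts it more, so F⁻ < N³⁻ — yet in this decreasing list F⁻ sits before N³⁻. Nothing else is reversed, so F⁻ should move one place to the right.

F⁻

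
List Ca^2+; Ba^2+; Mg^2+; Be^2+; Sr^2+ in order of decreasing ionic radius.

Ba^2+ > Sr^2+ > Ca^2+ > Mg^2+ > Be^2+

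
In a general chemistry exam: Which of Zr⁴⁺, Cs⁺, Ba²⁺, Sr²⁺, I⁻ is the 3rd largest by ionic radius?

Ba²⁺

First list Z and electron count for each: Zr⁴⁺: 36 e⁻, Z=40, Sr²⁺: 36 e⁻, Z=38, Ba²⁺: 54 e⁻, Z=56, Cs⁺: 54 e⁻, Z=55, I⁻: 54 e⁻, Z=53. Zr⁴⁺ < Sr²⁺ (both 36 e⁻, Z=40>38); Sr²⁺ < Ba²⁺ (same group, period 5 vs 6); Ba²⁺ < Cs⁺ (both 54 e⁻, Z=56>55); Cs⁺ < I⁻ (isoelectronic, higher Z=55 is smaller).
Full ascending order: Zr⁴⁺ < Sr²⁺ < Ba²⁺ < Cs⁺ < I⁻. Counting from the largest, position 3 is Ba²⁺.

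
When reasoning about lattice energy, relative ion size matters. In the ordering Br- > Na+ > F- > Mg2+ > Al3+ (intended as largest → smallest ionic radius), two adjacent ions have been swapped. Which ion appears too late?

F-

The pair Na+, F- is the wrong way round — they are isoelectronic (10 e⁻) and Na has more protons than F (11 vs 9), making Na+ smaller. All other adjacent pairs agree with periodic trends, so F- is the misplaced ion.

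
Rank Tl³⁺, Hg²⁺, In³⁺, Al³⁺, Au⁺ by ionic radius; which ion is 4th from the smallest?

Work out protons and electrons: Al³⁺ (Z=13, 10 e⁻), In³⁺ (Z=49, 46 e⁻), Tl³⁺ (Z=81, 78 e⁻), Hg²⁺ (Z=80, 78 e⁻), Au⁺ (Z=79, 78 e⁻). Al³⁺ < In³⁺ (same group, period 3 vs 5); In³⁺ < Tl³⁺ (same group, period 5 vs 6); Tl³⁺ < Hg²⁺ (isoelectronic, higher Z=81 is smaller); Hg²⁺ < Au⁺ (isoelectronic, higher Z=80 is smaller).
Full ascending order: Al³⁺ < In³⁺ < Tl³⁺ < Hg²⁺ < Au⁺. Counting from the smallest, position 4 is Hg²⁺.

Hg²⁺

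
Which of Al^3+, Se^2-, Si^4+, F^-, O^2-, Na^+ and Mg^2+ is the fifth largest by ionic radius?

First list Z and electron count for each: Si^4+: 10 e⁻, Z=14, Al^3+: 10 e⁻, Z=13, Mg^2+: 10 e⁻, Z=12, Na^+: 10 e⁻, Z=11, F^-: 10 e⁻, Z=9, O^2-: 10 e⁻, Z=8, Se^2-: 36 e⁻, Z=34. Si^4+ < Al^3+ (isoelectronic, higher Z=14 is smaller); Al^3+ < Mg^2+ (both 10 e⁻, Z=13>12); Mg^2+ < Na^+ (isoelectronic, higher Z=12 is smaller); Na^+ < F^- (both 10 e⁻, Z=11>9); F^- < O^2- (both 10 e⁻, Z=9>8); O^2- < Se^2- (same group, period 2 vs 4).
Full ascending order: Si^4+ < Al^3+ < Mg^2+ < Na^+ < F^- < O^2- < Se^2-. Counting from the largest, position 5 is Mg^2+.

Mg^2+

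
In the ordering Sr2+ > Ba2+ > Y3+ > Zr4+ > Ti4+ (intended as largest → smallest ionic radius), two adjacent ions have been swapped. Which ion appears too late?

Check each adjacent pair. Sr2+ and Ba2+ are reversed: same group and charge — period 5 sits above period 6, so Sr2+ is smaller. No other neighbouring pair contradicts the periodic trends, so Ba2+ is the ion listed too late.

Ba2+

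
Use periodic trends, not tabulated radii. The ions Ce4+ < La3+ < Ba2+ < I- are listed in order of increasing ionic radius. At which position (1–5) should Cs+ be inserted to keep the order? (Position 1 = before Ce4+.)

4

Each ion has 54 electrons. The ranking follows nuclear charge in reverse — greater Z gives a smaller radius. Ce4+ (Z=58), La3+ (Z=57), Ba2+ (Z=56), Cs+ (Z=55), I- (Z=53).
With Cs+ included the full order is Ce4+ < La3+ < Ba2+ < Cs+ < I-, so it takes position 4.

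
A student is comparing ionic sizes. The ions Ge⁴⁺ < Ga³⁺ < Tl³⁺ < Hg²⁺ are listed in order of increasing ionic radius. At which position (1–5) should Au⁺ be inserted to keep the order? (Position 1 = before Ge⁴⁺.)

Ge⁴⁺: 28 e⁻, Z=32, Ga³⁺: 28 e⁻, Z=31, Tl³⁺: 78 e⁻, Z=81, Hg²⁺: 78 e⁻, Z=80, Au⁺: 78 e⁻, Z=79. Ge⁴⁺ < Ga³⁺ (isoelectronic, higher Z=32 is smaller); Ga³⁺ < Tl³⁺ (same group, period 4 vs 6); Tl³⁺ < Hg²⁺ (isoelectronic, higher Z=81 is smaller); Hg²⁺ < Au⁺ (both 78 e⁻, Z=80>79).
Putting Au⁺ in gives Ge⁴⁺ < Ga³⁺ < Tl³⁺ < Hg²⁺ < Au⁺; it lands at slot 5.

5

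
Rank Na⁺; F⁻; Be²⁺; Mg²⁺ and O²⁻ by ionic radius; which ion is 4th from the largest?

Mg²⁺

Electron counts and nuclear charges: Be²⁺: 2 e⁻, Z=4, Mg²⁺: 10 e⁻, Z=12, Na⁺: 10 e⁻, Z=11, F⁻: 10 e⁻, Z=9, O²⁻: 10 e⁻, Z=8. Be²⁺ < Mg²⁺ (same group, 1 shell fewer); Mg²⁺ < Na⁺ (isoelectronic, higher Z=12 is smaller); Na⁺ < F⁻ (both 10 e⁻, Z=11>9); F⁻ < O²⁻ (isoelectronic, higher Z=9 is smaller).
So the order is Be²⁺ < Mg²⁺ < Na⁺ < F⁻ < O²⁻; the 4th-largest ion is Mg²⁺.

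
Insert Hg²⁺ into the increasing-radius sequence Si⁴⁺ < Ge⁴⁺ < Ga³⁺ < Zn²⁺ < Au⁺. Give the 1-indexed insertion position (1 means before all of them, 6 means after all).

Electron counts and nuclear charges: Si⁴⁺ has 10 e⁻ (Z=14), Ge⁴⁺ has 28 e⁻ (Z=32), Ga³⁺ has 28 e⁻ (Z=31), Zn²⁺ has 28 e⁻ (Z=30), Hg²⁺ has 78 e⁻ (Z=80), Au⁺ has 78 e⁻ (Z=79). Si⁴⁺ < Ge⁴⁺ (same group, 1 shell fewer); Ge⁴⁺ < Ga³⁺ (both 28 e⁻, Z=32>31); Ga³⁺ < Zn²⁺ (isoelectronic, higher Z=31 is smaller); Zn²⁺ < Hg²⁺ (same group, 2 shells fewer); Hg²⁺ < Au⁺ (both 78 e⁻, Z=80>79).
The complete sequence is Si⁴⁺ < Ge⁴⁺ < Ga³⁺ < Zn²⁺ < Hg²⁺ < Au⁺. Hg²⁺ sits at position 5.

5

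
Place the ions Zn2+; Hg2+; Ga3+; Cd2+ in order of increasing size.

Ga3+ < Zn2+ < Cd2+ < Hg2+

Work out protons and electrons: Ga3+ has 28 e⁻ (Z=31), Zn2+ has 28 e⁻ (Z=30), Cd2+ has 46 e⁻ (Z=48), Hg2+ has 78 e⁻ (Z=80). Ga3+ < Zn2+ (isoelectronic, higher Z=31 is smaller); Zn2+ < Cd2+ (same group, period 4 vs 5); Cd2+ < Hg2+ (same group, period 5 vs 6).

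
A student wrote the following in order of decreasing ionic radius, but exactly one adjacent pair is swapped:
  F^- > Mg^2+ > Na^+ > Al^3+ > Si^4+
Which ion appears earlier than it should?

Compare adjacent ions: they are isoelectronic (10 e⁻) and Mg has more protons than Na (12 vs 11), making Mg^2+ smaller — yet in this decreasing list Mg^2+ sits before Na^+. Nothing else is reversed, so Mg^2+ should move one place to the right.

Mg^2+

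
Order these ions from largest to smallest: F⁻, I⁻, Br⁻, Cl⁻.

These ions sit in one column with identical charge. Each step down the periodic table adds a principal shell, increasing the radius.

I⁻ > Br⁻ > Cl⁻ > F⁻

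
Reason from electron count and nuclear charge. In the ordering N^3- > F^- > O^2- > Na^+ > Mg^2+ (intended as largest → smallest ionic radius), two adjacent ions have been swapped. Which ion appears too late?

O^2-

Compare adjacent ions: F^- and O^2- share 10 electrons; the higher nuclear charge on F (Z=9) contracts it more, so F^- < O^2- — yet in this decreasing list F^- sits before O^2-. Nothing else is reversed, so O^2- should move one place to the left.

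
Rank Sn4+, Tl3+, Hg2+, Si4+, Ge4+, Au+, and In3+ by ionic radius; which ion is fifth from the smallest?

Tabulating Z and e⁻: Si4+ has 10 e⁻ (Z=14), Ge4+ has 28 e⁻ (Z=32), Sn4+ has 46 e⁻ (Z=50), In3+ has 46 e⁻ (Z=49), Tl3+ has 78 e⁻ (Z=81), Hg2+ has 78 e⁻ (Z=80), Au+ has 78 e⁻ (Z=79). Si4+ < Ge4+ (same group, period 3 vs 4); Ge4+ < Sn4+ (same group, 1 shell fewer); Sn4+ < In3+ (both 46 e⁻, Z=50>49); In3+ < Tl3+ (same group, 1 shell fewer); Tl3+ < Hg2+ (isoelectronic, higher Z=81 is smaller); Hg2+ < Au+ (isoelectronic, higher Z=80 is smaller).
Full ascending order: Si4+ < Ge4+ < Sn4+ < In3+ < Tl3+ < Hg2+ < Au+. Counting from the smallest, position 5 is Tl3+.

Tl3+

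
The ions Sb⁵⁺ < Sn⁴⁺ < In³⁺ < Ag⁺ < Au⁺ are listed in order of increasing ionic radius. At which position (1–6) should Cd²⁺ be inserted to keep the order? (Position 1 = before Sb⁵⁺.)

First list Z and electron count for each: Sb⁵⁺ (Z=51, 46 e⁻), Sn⁴⁺ (Z=50, 46 e⁻), In³⁺ (Z=49, 46 e⁻), Cd²⁺ (Z=48, 46 e⁻), Ag⁺ (Z=47, 46 e⁻), Au⁺ (Z=79, 78 e⁻). Sb⁵⁺ < Sn⁴⁺ (isoelectronic, higher Z=51 is smaller); Sn⁴⁺ < In³⁺ (isoelectronic, higher Z=50 is smaller); In³⁺ < Cd²⁺ (isoelectronic, higher Z=49 is smaller); Cd²⁺ < Ag⁺ (isoelectronic, higher Z=48 is smaller); Ag⁺ < Au⁺ (same group, period 5 vs 6).
Putting Cd²⁺ in gives Sb⁵⁺ < Sn⁴⁺ < In³⁺ < Cd²⁺ < Ag⁺ < Au⁺; it lands at slot 4.

4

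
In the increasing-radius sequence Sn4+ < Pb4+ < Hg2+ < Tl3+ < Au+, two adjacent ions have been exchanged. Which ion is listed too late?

The pair Hg2+, Tl3+ is the wrong way round — they are isoelectronic (78 e⁻) and Tl has more protons than Hg (81 vs 80), making Tl3+ smaller. All other adjacent pairs agree with periodic trends, so Tl3+ is the misplaced ion.

Tl3+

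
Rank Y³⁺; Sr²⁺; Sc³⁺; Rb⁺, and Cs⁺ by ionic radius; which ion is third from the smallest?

Electron counts and nuclear charges: Sc³⁺ has 18 e⁻ (Z=21), Y³⁺ has 36 e⁻ (Z=39), Sr²⁺ has 36 e⁻ (Z=38), Rb⁺ has 36 e⁻ (Z=37), Cs⁺ has 54 e⁻ (Z=55). Sc³⁺ < Y³⁺ (same group, 1 shell fewer); Y³⁺ < Sr²⁺ (isoelectronic, higher Z=39 is smaller); Sr²⁺ < Rb⁺ (isoelectronic, higher Z=38 is smaller); Rb⁺ < Cs⁺ (same group, 1 shell fewer).
So the order is Sc³⁺ < Y³⁺ < Sr²⁺ < Rb⁺ < Cs⁺; the 3rd-smallest ion is Sr²⁺.

Sr²⁺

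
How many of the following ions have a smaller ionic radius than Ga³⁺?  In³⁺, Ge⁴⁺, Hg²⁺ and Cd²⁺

Ge⁴⁺ (Z=32, 28 e⁻), Ga³⁺ (Z=31, 28 e⁻), In³⁺ (Z=49, 46 e⁻), Cd²⁺ (Z=48, 46 e⁻), Hg²⁺ (Z=80, 78 e⁻). Ge⁴⁺ < Ga³⁺ (isoelectronic, higher Z=32 is smaller); Ga³⁺ < In³⁺ (same group, 1 shell fewer); In³⁺ < Cd²⁺ (isoelectronic, higher Z=49 is smaller); Cd²⁺ < Hg²⁺ (same group, 1 shell fewer).
Ordering all of them (including Ga³⁺) by radius gives Ge⁴⁺ < Ga³⁺ < In³⁺ < Cd²⁺ < Hg²⁺. So 1 is smaller.

1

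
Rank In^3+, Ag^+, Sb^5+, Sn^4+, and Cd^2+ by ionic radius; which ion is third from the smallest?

In^3+

Each ion has 46 electrons. The ranking follows nuclear charge in reverse — greater Z gives a smaller radius. Sb^5+ (Z=51), Sn^4+ (Z=50), In^3+ (Z=49), Cd^2+ (Z=48), Ag^+ (Z=47).
Full ascending order: Sb^5+ < Sn^4+ < In^3+ < Cd^2+ < Ag^+. Counting from the smallest, position 3 is In^3+.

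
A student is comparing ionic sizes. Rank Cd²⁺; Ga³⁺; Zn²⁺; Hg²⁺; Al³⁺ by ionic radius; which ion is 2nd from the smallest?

Electron counts and nuclear charges: Al³⁺: 10 e⁻, Z=13, Ga³⁺: 28 e⁻, Z=31, Zn²⁺: 28 e⁻, Z=30, Cd²⁺: 46 e⁻, Z=48, Hg²⁺: 78 e⁻, Z=80. Al³⁺ < Ga³⁺ (same group, period 3 vs 4); Ga³⁺ < Zn²⁺ (both 28 e⁻, Z=31>30); Zn²⁺ < Cd²⁺ (same group, period 4 vs 5); Cd²⁺ < Hg²⁺ (same group, 1 shell fewer).
Full ascending order: Al³⁺ < Ga³⁺ < Zn²⁺ < Cd²⁺ < Hg²⁺. Counting from the smallest, position 2 is Ga³⁺.

Ga³⁺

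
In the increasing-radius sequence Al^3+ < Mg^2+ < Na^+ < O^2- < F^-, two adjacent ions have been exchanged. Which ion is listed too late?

F^-

Check each adjacent pair. O^2- and F^- are reversed: F^- and O^2- share 10 electrons; the higher nuclear charge on F (Z=9) contracts it more, so F^- < O^2-. No other neighbouring pair contradicts the periodic trends, so F^- is the ion listed too late.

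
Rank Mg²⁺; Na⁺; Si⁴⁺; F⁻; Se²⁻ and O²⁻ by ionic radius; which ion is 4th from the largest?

Na⁺

First list Z and electron count for each: Si⁴⁺ has 10 e⁻ (Z=14), Mg²⁺ has 10 e⁻ (Z=12), Na⁺ has 10 e⁻ (Z=11), F⁻ has 10 e⁻ (Z=9), O²⁻ has 10 e⁻ (Z=8), Se²⁻ has 36 e⁻ (Z=34). Si⁴⁺ < Mg²⁺ (isoelectronic, higher Z=14 is smaller); Mg²⁺ < Na⁺ (both 10 e⁻, Z=12>11); Na⁺ < F⁻ (both 10 e⁻, Z=11>9); F⁻ < O²⁻ (isoelectronic, higher Z=9 is smaller); O²⁻ < Se²⁻ (same group, period 2 vs 4).
So the order is Si⁴⁺ < Mg²⁺ < Na⁺ < F⁻ < O²⁻ < Se²⁻; the 4th-largest ion is Na⁺.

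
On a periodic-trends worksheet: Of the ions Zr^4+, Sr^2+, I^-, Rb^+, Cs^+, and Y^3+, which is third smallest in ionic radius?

Sr^2+

Electron counts and nuclear charges: Zr^4+: 36 e⁻, Z=40, Y^3+: 36 e⁻, Z=39, Sr^2+: 36 e⁻, Z=38, Rb^+: 36 e⁻, Z=37, Cs^+: 54 e⁻, Z=55, I^-: 54 e⁻, Z=53. Zr^4+ < Y^3+ (isoelectronic, higher Z=40 is smaller); Y^3+ < Sr^2+ (isoelectronic, higher Z=39 is smaller); Sr^2+ < Rb^+ (isoelectronic, higher Z=38 is smaller); Rb^+ < Cs^+ (same group, 1 shell fewer); Cs^+ < I^- (isoelectronic, higher Z=55 is smaller).
Ordering: Zr^4+ < Y^3+ < Sr^2+ < Rb^+ < Cs^+ < I^-. The third smallest is Sr^2+.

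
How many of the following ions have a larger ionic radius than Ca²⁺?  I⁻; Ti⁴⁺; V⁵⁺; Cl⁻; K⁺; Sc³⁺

3

Electron counts and nuclear charges: V⁵⁺: 18 e⁻, Z=23, Ti⁴⁺: 18 e⁻, Z=22, Sc³⁺: 18 e⁻, Z=21, Ca²⁺: 18 e⁻, Z=20, K⁺: 18 e⁻, Z=19, Cl⁻: 18 e⁻, Z=17, I⁻: 54 e⁻, Z=53. V⁵⁺ < Ti⁴⁺ (both 18 e⁻, Z=23>22); Ti⁴⁺ < Sc³⁺ (isoelectronic, higher Z=22 is smaller); Sc³⁺ < Ca²⁺ (isoelectronic, higher Z=21 is smaller); Ca²⁺ < K⁺ (both 18 e⁻, Z=20>19); K⁺ < Cl⁻ (both 18 e⁻, Z=19>17); Cl⁻ < I⁻ (same group, 2 shells fewer).
Placing each against Ca²⁺: smaller — V⁵⁺, Ti⁴⁺, Sc³⁺; larger — K⁺, Cl⁻, I⁻. So 3 are larger.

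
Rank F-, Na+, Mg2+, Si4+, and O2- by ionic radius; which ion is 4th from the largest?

Each ion has 10 electrons. The ranking follows nuclear charge in reverse — greater Z gives a smaller radius. Si4+ (Z=14), Mg2+ (Z=12), Na+ (Z=11), F- (Z=9), O2- (Z=8).
That gives Si4+ < Mg2+ < Na+ < F- < O2-. From the largest end, number 4 is Mg2+.

Mg2+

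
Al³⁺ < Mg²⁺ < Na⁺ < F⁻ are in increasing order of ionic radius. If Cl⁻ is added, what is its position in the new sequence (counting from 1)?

5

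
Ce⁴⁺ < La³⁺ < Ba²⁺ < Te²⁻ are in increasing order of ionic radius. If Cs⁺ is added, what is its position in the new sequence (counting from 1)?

4

Each ion has 54 electrons. The ranking follows nuclear charge in reverse — greater Z gives a smaller radius. Ce⁴⁺ (Z=58), La³⁺ (Z=57), Ba²⁺ (Z=56), Cs⁺ (Z=55), Te²⁻ (Z=52).
Putting Cs⁺ in gives Ce⁴⁺ < La³⁺ < Ba²⁺ < Cs⁺ < Te²⁻; it lands at slot 4.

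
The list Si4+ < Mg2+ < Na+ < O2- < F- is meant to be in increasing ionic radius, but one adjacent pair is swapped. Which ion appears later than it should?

F-

Compare adjacent ions: they are isoelectronic (10 e⁻) and F has more protons than O (9 vs 8), making F- smaller — yet in this increasing list O2- sits before F-. Nothing else is reversed, so F- should move one place to the left.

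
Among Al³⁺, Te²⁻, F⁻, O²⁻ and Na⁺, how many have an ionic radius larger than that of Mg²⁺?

Electron counts and nuclear charges: Al³⁺ (Z=13, 10 e⁻), Mg²⁺ (Z=12, 10 e⁻), Na⁺ (Z=11, 10 e⁻), F⁻ (Z=9, 10 e⁻), O²⁻ (Z=8, 10 e⁻), Te²⁻ (Z=52, 54 e⁻). Al³⁺ < Mg²⁺ (both 10 e⁻, Z=13>12); Mg²⁺ < Na⁺ (both 10 e⁻, Z=12>11); Na⁺ < F⁻ (both 10 e⁻, Z=11>9); F⁻ < O²⁻ (isoelectronic, higher Z=9 is smaller); O²⁻ < Te²⁻ (same group, period 2 vs 5).
Ordering all of them (including Mg²⁺) by radius gives Al³⁺ < Mg²⁺ < Na⁺ < F⁻ < O²⁻ < Te²⁻. So 4 are larger.

4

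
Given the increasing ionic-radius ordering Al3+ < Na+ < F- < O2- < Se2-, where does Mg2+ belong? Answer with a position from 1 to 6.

2

First list Z and electron count for each: Al3+: 10 e⁻, Z=13, Mg2+: 10 e⁻, Z=12, Na+: 10 e⁻, Z=11, F-: 10 e⁻, Z=9, O2-: 10 e⁻, Z=8, Se2-: 36 e⁻, Z=34. Al3+ < Mg2+ (both 10 e⁻, Z=13>12); Mg2+ < Na+ (isoelectronic, higher Z=12 is smaller); Na+ < F- (isoelectronic, higher Z=11 is smaller); F- < O2- (both 10 e⁻, Z=9>8); O2- < Se2- (same group, period 2 vs 4).
With Mg2+ included the full order is Al3+ < Mg2+ < Na+ < F- < O2- < Se2-, so it takes position 2.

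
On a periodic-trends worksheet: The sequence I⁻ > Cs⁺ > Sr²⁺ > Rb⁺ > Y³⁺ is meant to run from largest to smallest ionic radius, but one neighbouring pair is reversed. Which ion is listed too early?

Scanning neighbour by neighbour, only Sr²⁺/Rb⁺ violates a trend: they are isoelectronic (36 e⁻) and Sr has more protons than Rb (38 vs 37), making Sr²⁺ smaller. That makes Sr²⁺ the one sitting a position early relative to where it belongs.

Sr²⁺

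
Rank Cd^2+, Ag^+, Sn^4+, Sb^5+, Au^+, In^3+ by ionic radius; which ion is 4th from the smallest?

Work out protons and electrons: Sb^5+ (Z=51, 46 e⁻), Sn^4+ (Z=50, 46 e⁻), In^3+ (Z=49, 46 e⁻), Cd^2+ (Z=48, 46 e⁻), Ag^+ (Z=47, 46 e⁻), Au^+ (Z=79, 78 e⁻). Sb^5+ < Sn^4+ (both 46 e⁻, Z=51>50); Sn^4+ < In^3+ (both 46 e⁻, Z=50>49); In^3+ < Cd^2+ (both 46 e⁻, Z=49>48); Cd^2+ < Ag^+ (isoelectronic, higher Z=48 is smaller); Ag^+ < Au^+ (same group, 1 shell fewer).
So the order is Sb^5+ < Sn^4+ < In^3+ < Cd^2+ < Ag^+ < Au^+; the 4th-smallest ion is Cd^2+.

Cd^2+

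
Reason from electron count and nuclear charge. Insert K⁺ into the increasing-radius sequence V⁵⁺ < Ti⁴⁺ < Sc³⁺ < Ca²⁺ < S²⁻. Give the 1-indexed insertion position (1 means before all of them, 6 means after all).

5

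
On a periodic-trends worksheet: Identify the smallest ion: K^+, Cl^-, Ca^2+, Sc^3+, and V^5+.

V^5+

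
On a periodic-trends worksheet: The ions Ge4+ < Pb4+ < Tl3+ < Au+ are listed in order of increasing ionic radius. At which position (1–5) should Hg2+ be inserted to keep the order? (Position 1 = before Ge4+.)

Tabulating Z and e⁻: Ge4+ has 28 e⁻ (Z=32), Pb4+ has 78 e⁻ (Z=82), Tl3+ has 78 e⁻ (Z=81), Hg2+ has 78 e⁻ (Z=80), Au+ has 78 e⁻ (Z=79). Ge4+ < Pb4+ (same group, 2 shells fewer); Pb4+ < Tl3+ (isoelectronic, higher Z=82 is smaller); Tl3+ < Hg2+ (both 78 e⁻, Z=81>80); Hg2+ < Au+ (isoelectronic, higher Z=80 is smaller).
Putting Hg2+ in gives Ge4+ < Pb4+ < Tl3+ < Hg2+ < Au+; it lands at slot 4.

4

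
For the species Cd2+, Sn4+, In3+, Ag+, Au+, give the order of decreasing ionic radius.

Work out protons and electrons: Sn4+ has 46 e⁻ (Z=50), In3+ has 46 e⁻ (Z=49), Cd2+ has 46 e⁻ (Z=48), Ag+ has 46 e⁻ (Z=47), Au+ has 78 e⁻ (Z=79). Sn4+ < In3+ (isoelectronic, higher Z=50 is smaller); In3+ < Cd2+ (both 46 e⁻, Z=49>48); Cd2+ < Ag+ (both 46 e⁻, Z=48>47); Ag+ < Au+ (same group, period 5 vs 6).

Au+ > Ag+ > Cd2+ > In3+ > Sn4+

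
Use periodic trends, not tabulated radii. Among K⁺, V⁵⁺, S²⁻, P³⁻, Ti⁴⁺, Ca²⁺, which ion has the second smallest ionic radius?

All of these have 18 electrons (isoelectronic). With the same electron cloud, the ion with the most protons pulls it in tightest. Nuclear charges: V⁵⁺ (Z=23), Ti⁴⁺ (Z=22), Ca²⁺ (Z=20), K⁺ (Z=19), S²⁻ (Z=16), P³⁻ (Z=15). Highest Z is smallest.
That gives V⁵⁺ < Ti⁴⁺ < Ca²⁺ < K⁺ < S²⁻ < P³⁻. From the smallest end, number 2 is Ti⁴⁺.

Ti⁴⁺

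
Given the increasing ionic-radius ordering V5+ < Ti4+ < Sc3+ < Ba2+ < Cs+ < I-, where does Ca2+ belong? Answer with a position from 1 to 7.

V5+ has 18 e⁻ (Z=23), Ti4+ has 18 e⁻ (Z=22), Sc3+ has 18 e⁻ (Z=21), Ca2+ has 18 e⁻ (Z=20), Ba2+ has 54 e⁻ (Z=56), Cs+ has 54 e⁻ (Z=55), I- has 54 e⁻ (Z=53). V5+ < Ti4+ (both 18 e⁻, Z=23>22); Ti4+ < Sc3+ (both 18 e⁻, Z=22>21); Sc3+ < Ca2+ (isoelectronic, higher Z=21 is smaller); Ca2+ < Ba2+ (same group, period 4 vs 6); Ba2+ < Cs+ (isoelectronic, higher Z=56 is smaller); Cs+ < I- (both 54 e⁻, Z=55>53).
With Ca2+ included the full order is V5+ < Ti4+ < Sc3+ < Ca2+ < Ba2+ < Cs+ < I-, so it takes position 4.

4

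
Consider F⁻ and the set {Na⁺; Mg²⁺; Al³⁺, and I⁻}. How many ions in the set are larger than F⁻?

Tabulating Z and e⁻: Al³⁺: 10 e⁻, Z=13, Mg²⁺: 10 e⁻, Z=12, Na⁺: 10 e⁻, Z=11, F⁻: 10 e⁻, Z=9, I⁻: 54 e⁻, Z=53. Al³⁺ < Mg²⁺ (both 10 e⁻, Z=13>12); Mg²⁺ < Na⁺ (isoelectronic, higher Z=12 is smaller); Na⁺ < F⁻ (isoelectronic, higher Z=11 is smaller); F⁻ < I⁻ (same group, 3 shells fewer).
Ordering all of them (including F⁻) by radius gives Al³⁺ < Mg²⁺ < Na⁺ < F⁻ < I⁻. So 1 is larger.

1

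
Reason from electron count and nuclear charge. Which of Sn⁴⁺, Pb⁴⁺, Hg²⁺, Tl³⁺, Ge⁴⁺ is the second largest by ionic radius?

Tl³⁺

First list Z and electron count for each: Ge⁴⁺ has 28 e⁻ (Z=32), Sn⁴⁺ has 46 e⁻ (Z=50), Pb⁴⁺ has 78 e⁻ (Z=82), Tl³⁺ has 78 e⁻ (Z=81), Hg²⁺ has 78 e⁻ (Z=80). Ge⁴⁺ < Sn⁴⁺ (same group, period 4 vs 5); Sn⁴⁺ < Pb⁴⁺ (same group, 1 shell fewer); Pb⁴⁺ < Tl³⁺ (both 78 e⁻, Z=82>81); Tl³⁺ < Hg²⁺ (isoelectronic, higher Z=81 is smaller).
That gives Ge⁴⁺ < Sn⁴⁺ < Pb⁴⁺ < Tl³⁺ < Hg²⁺. From the largest end, number 2 is Tl³⁺.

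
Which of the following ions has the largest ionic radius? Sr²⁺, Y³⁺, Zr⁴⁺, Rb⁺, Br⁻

Br⁻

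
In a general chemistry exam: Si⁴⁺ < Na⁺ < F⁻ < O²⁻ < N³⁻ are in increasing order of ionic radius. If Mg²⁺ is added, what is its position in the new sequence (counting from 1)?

Each ion has 10 electrons. The ranking follows nuclear charge in reverse — greater Z gives a smaller radius. Si⁴⁺ (Z=14), Mg²⁺ (Z=12), Na⁺ (Z=11), F⁻ (Z=9), O²⁻ (Z=8), N³⁻ (Z=7).
With Mg²⁺ included the full order is Si⁴⁺ < Mg²⁺ < Na⁺ < F⁻ < O²⁻ < N³⁻, so it takes position 2.

2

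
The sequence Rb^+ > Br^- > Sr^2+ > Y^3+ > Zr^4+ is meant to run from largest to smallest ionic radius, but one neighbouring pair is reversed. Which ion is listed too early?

Check each adjacent pair. Rb^+ and Br^- are reversed: Rb^+ and Br^- share 36 electrons; the higher nuclear charge on Rb (Z=37) contracts it more, so Rb^+ < Br^-. No other neighbouring pair contradicts the periodic trends, so Rb^+ is the ion listed too early.

Rb^+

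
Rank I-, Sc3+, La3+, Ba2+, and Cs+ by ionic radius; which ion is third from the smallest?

Ba2+

Tabulating Z and e⁻: Sc3+ has 18 e⁻ (Z=21), La3+ has 54 e⁻ (Z=57), Ba2+ has 54 e⁻ (Z=56), Cs+ has 54 e⁻ (Z=55), I- has 54 e⁻ (Z=53). Sc3+ < La3+ (same group, 2 shells fewer); La3+ < Ba2+ (both 54 e⁻, Z=57>56); Ba2+ < Cs+ (isoelectronic, higher Z=56 is smaller); Cs+ < I- (isoelectronic, higher Z=55 is smaller).
Ordering: Sc3+ < La3+ < Ba2+ < Cs+ < I-. The third smallest is Ba2+.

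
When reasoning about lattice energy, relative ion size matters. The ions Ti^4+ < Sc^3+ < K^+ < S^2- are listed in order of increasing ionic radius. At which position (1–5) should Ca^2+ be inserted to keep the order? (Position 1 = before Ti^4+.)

3

Isoelectronic series (18 e⁻ each). Size is set by nuclear charge: more protons means a smaller ion. Ti^4+ (Z=22), Sc^3+ (Z=21), Ca^2+ (Z=20), K^+ (Z=19), S^2- (Z=16).
The complete sequence is Ti^4+ < Sc^3+ < Ca^2+ < K^+ < S^2-. Ca^2+ sits at position 3.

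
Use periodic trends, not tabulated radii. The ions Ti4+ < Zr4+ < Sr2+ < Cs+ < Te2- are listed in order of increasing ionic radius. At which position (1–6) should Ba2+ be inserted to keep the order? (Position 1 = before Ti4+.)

Tabulating Z and e⁻: Ti4+ has 18 e⁻ (Z=22), Zr4+ has 36 e⁻ (Z=40), Sr2+ has 36 e⁻ (Z=38), Ba2+ has 54 e⁻ (Z=56), Cs+ has 54 e⁻ (Z=55), Te2- has 54 e⁻ (Z=52). Ti4+ < Zr4+ (same group, 1 shell fewer); Zr4+ < Sr2+ (isoelectronic, higher Z=40 is smaller); Sr2+ < Ba2+ (same group, 1 shell fewer); Ba2+ < Cs+ (both 54 e⁻, Z=56>55); Cs+ < Te2- (both 54 e⁻, Z=55>52).
The complete sequence is Ti4+ < Zr4+ < Sr2+ < Ba2+ < Cs+ < Te2-. Ba2+ sits at position 4.

4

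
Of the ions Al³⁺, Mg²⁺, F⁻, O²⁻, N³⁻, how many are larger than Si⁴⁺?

5

All of these have 10 electrons (isoelectronic). With the same electron cloud, the ion with the most protons pulls it in tightest. Nuclear charges: Si⁴⁺ (Z=14), Al³⁺ (Z=13), Mg²⁺ (Z=12), F⁻ (Z=9), O²⁻ (Z=8), N³⁻ (Z=7). Highest Z is smallest.
Placing each against Si⁴⁺: smaller — none; larger — Al³⁺, Mg²⁺, F⁻, O²⁻, N³⁻. That's 5.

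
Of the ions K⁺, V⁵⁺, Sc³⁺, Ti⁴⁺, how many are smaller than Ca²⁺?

3

Each ion has 18 electrons. The ranking follows nuclear charge in reverse — greater Z gives a smaller radius. V⁵⁺ (Z=23), Ti⁴⁺ (Z=22), Sc³⁺ (Z=21), Ca²⁺ (Z=20), K⁺ (Z=19).
Relative to Ca²⁺, the ions that are smaller are V⁵⁺, Ti⁴⁺, Sc³⁺. So 3 are smaller.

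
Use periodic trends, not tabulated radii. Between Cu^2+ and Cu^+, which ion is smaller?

Same element, different charge: the more highly charged cation has fewer electrons and a greater effective nuclear charge per electron, making Cu^2+ the smallest.

Cu^2+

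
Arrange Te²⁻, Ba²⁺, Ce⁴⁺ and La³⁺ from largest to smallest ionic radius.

Te²⁻ > Ba²⁺ > La³⁺ > Ce⁴⁺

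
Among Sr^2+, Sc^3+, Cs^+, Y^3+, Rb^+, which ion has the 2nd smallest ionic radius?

Tabulating Z and e⁻: Sc^3+ (Z=21, 18 e⁻), Y^3+ (Z=39, 36 e⁻), Sr^2+ (Z=38, 36 e⁻), Rb^+ (Z=37, 36 e⁻), Cs^+ (Z=55, 54 e⁻). Sc^3+ < Y^3+ (same group, period 4 vs 5); Y^3+ < Sr^2+ (isoelectronic, higher Z=39 is smaller); Sr^2+ < Rb^+ (isoelectronic, higher Z=38 is smaller); Rb^+ < Cs^+ (same group, period 5 vs 6).
So the order is Sc^3+ < Y^3+ < Sr^2+ < Rb^+ < Cs^+; the 2nd-smallest ion is Y^3+.

Y^3+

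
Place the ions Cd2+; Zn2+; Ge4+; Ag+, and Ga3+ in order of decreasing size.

Ag+ > Cd2+ > Zn2+ > Ga3+ > Ge4+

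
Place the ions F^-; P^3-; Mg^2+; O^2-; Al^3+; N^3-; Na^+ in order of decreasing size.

Work out protons and electrons: Al^3+ has 10 e⁻ (Z=13), Mg^2+ has 10 e⁻ (Z=12), Na^+ has 10 e⁻ (Z=11), F^- has 10 e⁻ (Z=9), O^2- has 10 e⁻ (Z=8), N^3- has 10 e⁻ (Z=7), P^3- has 18 e⁻ (Z=15). Al^3+ < Mg^2+ (both 10 e⁻, Z=13>12); Mg^2+ < Na^+ (both 10 e⁻, Z=12>11); Na^+ < F^- (both 10 e⁻, Z=11>9); F^- < O^2- (both 10 e⁻, Z=9>8); O^2- < N^3- (both 10 e⁻, Z=8>7); N^3- < P^3- (same group, 1 shell fewer).

P^3- > N^3- > O^2- > F^- > Na^+ > Mg^2+ > Al^3+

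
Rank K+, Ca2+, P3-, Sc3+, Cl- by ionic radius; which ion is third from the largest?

Isoelectronic series (18 e⁻ each). Size is set by nuclear charge: more protons means a smaller ion. Sc3+ (Z=21), Ca2+ (Z=20), K+ (Z=19), Cl- (Z=17), P3- (Z=15).
Full ascending order: Sc3+ < Ca2+ < K+ < Cl- < P3-. Counting from the largest, position 3 is K+.

K+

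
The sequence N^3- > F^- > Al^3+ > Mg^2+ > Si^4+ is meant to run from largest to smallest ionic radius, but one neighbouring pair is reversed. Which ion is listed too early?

Al^3+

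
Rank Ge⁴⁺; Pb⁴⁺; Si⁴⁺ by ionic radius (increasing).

Same group, same charge. Going down the group adds an extra shell of electrons, so the ion gets larger: Si⁴⁺ is highest in the group and smallest.

Si⁴⁺ < Ge⁴⁺ < Pb⁴⁺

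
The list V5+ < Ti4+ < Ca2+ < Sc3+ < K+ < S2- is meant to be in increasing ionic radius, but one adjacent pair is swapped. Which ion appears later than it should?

Sc3+

Compare adjacent ions: Sc3+ and Ca2+ share 18 electrons; the higher nuclear charge on Sc (Z=21) contracts it more, so Sc3+ < Ca2+ — yet in this increasing list Ca2+ sits before Sc3+. Nothing else is reversed, so Sc3+ should move one place to the left.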